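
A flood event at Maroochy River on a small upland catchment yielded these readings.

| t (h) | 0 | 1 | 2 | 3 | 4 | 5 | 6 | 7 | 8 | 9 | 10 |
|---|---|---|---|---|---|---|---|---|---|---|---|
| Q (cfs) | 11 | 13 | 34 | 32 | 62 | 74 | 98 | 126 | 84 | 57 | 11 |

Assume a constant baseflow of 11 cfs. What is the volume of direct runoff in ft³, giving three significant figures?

V ≈ 1.73 × 10^6 ft³

Direct-runoff ordinates (Q − Q_b): 0.0, 2.0, 23.0, 21.0, 51.0, 63.0, 87.0, 115.0, 73.0, 46.0, 0.0 cfs.
ΣQ_DR = 481.0 cfs.
With Δt = 1 h = 3600 s, V = ΣQ_DR · Δt = 481.0 × 3600 = 1.73 × 10^6 ft³.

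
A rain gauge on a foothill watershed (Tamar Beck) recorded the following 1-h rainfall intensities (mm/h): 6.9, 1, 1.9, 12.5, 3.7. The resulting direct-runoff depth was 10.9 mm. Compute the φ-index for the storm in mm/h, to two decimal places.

Only the 2 blocks with intensity above φ contribute runoff: 6.9, 12.5 mm/h.
Σ(I−φ)·Δt = d  ⇒  (6.9+12.5 − 2φ)·1 = 10.9
φ = (19.40 − 10.9/1) / 2 = 4.25 mm/h.

φ ≈ 4.25 mm/h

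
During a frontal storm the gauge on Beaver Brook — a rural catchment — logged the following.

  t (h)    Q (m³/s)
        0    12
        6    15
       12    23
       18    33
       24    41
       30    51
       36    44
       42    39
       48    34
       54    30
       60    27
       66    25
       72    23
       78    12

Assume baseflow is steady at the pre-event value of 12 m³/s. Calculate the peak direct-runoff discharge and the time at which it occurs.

Q_p = 39.0 m³/s at t = 30 h

Subtracting baseflow gives direct-runoff ordinates: 0.0, 3.0, 11.0, 21.0, 29.0, 39.0, 32.0, 27.0, 22.0, 18.0, 15.0, 13.0, 11.0, 0.0 m³/s.
The maximum is 39.0 m³/s, occurring at the reading for t = 30 h.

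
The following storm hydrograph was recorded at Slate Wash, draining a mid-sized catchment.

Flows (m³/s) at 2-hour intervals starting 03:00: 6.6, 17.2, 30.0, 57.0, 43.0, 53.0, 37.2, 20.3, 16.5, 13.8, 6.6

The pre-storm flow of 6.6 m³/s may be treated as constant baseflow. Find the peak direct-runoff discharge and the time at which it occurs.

Subtracting baseflow gives direct-runoff ordinates: 0.0, 10.6, 23.4, 50.4, 36.4, 46.4, 30.6, 13.7, 9.9, 7.2, 0.0 m³/s.
The maximum is 50.4 m³/s, occurring at the reading for t = 09:00.

Q_p = 50.4 m³/s at t = 09:00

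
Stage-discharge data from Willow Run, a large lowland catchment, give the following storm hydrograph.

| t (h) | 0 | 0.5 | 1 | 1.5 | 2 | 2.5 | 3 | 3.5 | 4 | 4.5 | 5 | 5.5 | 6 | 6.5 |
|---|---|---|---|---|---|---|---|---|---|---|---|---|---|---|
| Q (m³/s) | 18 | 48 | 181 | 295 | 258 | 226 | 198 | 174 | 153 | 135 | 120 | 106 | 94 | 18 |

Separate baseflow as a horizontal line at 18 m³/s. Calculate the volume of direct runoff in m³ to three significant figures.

V ≈ 3.19 × 10^6 m³

Direct-runoff ordinates (Q − Q_b): 0.0, 30.0, 163.0, 277.0, 240.0, 208.0, 180.0, 156.0, 135.0, 117.0, 102.0, 88.0, 76.0, 0.0 m³/s.
ΣQ_DR = 1772 m³/s.
With Δt = 0.5 h = 1800 s, V = ΣQ_DR · Δt = 1772 × 1800 = 3.19 × 10^6 m³.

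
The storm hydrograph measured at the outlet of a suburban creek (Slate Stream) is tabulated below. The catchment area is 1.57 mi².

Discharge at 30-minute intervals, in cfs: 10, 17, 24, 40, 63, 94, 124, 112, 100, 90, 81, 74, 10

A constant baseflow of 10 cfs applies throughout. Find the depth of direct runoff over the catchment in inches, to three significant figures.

d ≈ 0.350 in

Direct runoff: 0.0, 7.0, 14.0, 30.0, 53.0, 84.0, 114.0, 102.0, 90.0, 80.0, 71.0, 64.0, 0.0 cfs; ΣQ_DR = 709.0 cfs.
V = ΣQ_DR · Δt = 709.0 × 1800 s = 1.276 × 10^6 ft³.
Over A = 1.57 mi², depth = V / A = 0.350 in.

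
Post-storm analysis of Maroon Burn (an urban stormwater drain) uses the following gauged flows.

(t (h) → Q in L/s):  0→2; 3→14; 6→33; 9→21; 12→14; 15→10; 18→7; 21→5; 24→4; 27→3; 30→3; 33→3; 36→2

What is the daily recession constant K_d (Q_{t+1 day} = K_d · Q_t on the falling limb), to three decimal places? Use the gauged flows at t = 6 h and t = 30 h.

K_d ≈ 0.091

Between t = 6 h and t = 30 h the flow falls from 33 to 3 L/s over 8×3 h = 24 h.
Per-interval ratio K = (3/33)^(1/8) = 0.7410; K_d = K^(24/3) = 0.091.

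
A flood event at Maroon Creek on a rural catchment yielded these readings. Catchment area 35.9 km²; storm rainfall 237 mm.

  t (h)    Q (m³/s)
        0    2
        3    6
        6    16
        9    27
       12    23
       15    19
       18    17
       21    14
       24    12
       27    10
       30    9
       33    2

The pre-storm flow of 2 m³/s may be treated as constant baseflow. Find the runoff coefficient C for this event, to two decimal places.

C ≈ 0.17

ΣQ_DR = 133.0 m³/s; V = ΣQ_DR·Δt = 1.436 × 10^6 m³.
Runoff depth d = V / A = 40.01 mm.
C = d / P = 40.01 / 237 = 0.17.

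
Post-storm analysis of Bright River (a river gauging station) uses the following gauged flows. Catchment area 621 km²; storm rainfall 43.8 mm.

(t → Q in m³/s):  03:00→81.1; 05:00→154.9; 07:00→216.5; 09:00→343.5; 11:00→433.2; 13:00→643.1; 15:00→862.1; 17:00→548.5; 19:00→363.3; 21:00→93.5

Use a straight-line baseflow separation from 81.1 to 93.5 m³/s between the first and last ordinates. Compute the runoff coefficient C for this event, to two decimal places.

C ≈ 0.76

ΣQ_DR = 2867 m³/s; V = ΣQ_DR·Δt = 2.064 × 10^7 m³.
Runoff depth d = V / A = 33.24 mm.
C = d / P = 33.24 / 43.8 = 0.76.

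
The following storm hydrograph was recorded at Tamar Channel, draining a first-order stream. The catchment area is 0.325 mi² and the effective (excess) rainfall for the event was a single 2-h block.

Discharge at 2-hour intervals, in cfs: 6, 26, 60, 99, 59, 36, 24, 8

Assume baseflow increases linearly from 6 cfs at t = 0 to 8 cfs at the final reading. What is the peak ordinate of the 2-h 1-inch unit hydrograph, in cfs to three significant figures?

U_p ≈ 36.9 cfs

Direct runoff: 0.00, 19.71, 53.43, 92.14, 51.86, 28.57, 16.29, 0.00 cfs; ΣQ_DR = 262.0 cfs, peak = 92.14 cfs.
Runoff depth d = ΣQ_DR·Δt / A = 262.0 × 7200 / (0.325 mi²) = 2.498 in.
The 1-inch UH is the DRH scaled by (1 in)/d, so U_p = 92.14 × 1/2.498 = 36.9 cfs.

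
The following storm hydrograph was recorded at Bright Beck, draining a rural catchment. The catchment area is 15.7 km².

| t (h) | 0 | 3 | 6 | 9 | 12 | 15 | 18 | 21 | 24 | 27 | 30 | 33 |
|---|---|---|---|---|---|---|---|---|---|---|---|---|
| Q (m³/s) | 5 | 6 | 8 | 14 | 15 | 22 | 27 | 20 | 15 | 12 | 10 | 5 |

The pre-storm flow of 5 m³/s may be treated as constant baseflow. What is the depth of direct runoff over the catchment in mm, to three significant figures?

Direct runoff: 0.0, 1.0, 3.0, 9.0, 10.0, 17.0, 22.0, 15.0, 10.0, 7.0, 5.0, 0.0 m³/s; ΣQ_DR = 99.00 m³/s.
V = ΣQ_DR · Δt = 99.00 × 10800 s = 1.069 × 10^6 m³.
Over A = 15.7 km², depth = V / A = 68.1 mm.

d ≈ 68.1 mm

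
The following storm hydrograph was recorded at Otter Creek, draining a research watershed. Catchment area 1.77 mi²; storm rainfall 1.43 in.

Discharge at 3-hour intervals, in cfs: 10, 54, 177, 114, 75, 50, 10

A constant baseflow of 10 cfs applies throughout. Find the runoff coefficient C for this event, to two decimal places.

ΣQ_DR = 420.0 cfs; V = ΣQ_DR·Δt = 4.536 × 10^6 ft³.
Runoff depth d = V / A = 1.103 in.
C = d / P = 1.103 / 1.43 = 0.77.

C ≈ 0.77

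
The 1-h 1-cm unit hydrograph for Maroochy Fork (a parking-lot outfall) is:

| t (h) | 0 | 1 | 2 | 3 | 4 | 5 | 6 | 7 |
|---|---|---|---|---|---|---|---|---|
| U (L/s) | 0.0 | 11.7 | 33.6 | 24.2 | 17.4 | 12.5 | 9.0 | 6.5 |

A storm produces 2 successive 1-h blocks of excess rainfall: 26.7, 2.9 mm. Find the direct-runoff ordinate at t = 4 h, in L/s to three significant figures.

Q ≈ 53.5 L/s

By discrete convolution, Q_j = Σ (P_i / 10 mm) · U_{j−i}.
At t = 4 h (j=4): Q = (26.7/10)·17.4 + (2.9/10)·24.2 = 53.5 L/s.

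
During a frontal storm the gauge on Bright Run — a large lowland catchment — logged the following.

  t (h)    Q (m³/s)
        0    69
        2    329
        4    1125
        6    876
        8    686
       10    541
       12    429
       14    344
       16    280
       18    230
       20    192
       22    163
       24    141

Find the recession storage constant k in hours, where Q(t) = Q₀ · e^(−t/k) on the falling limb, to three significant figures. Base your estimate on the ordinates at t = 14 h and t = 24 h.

k ≈ 11.2 h

On the falling limb, Q drops from 344 to 141 m³/s between t = 14 h and t = 24 h (Δt = 10 h).
k = −Δt / ln(Q₂/Q₁) = −10 / ln(141/344) = 11.2 h.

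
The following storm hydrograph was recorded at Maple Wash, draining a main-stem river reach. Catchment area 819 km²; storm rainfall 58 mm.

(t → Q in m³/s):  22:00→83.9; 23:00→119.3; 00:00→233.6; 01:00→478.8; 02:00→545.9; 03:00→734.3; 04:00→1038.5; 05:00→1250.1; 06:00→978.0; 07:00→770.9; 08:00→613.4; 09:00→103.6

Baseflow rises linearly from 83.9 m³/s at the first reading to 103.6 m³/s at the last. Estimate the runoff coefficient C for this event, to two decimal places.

C ≈ 0.44

ΣQ_DR = 5825 m³/s; V = ΣQ_DR·Δt = 2.097 × 10^7 m³.
Runoff depth d = V / A = 25.61 mm.
C = d / P = 25.61 / 58 = 0.44.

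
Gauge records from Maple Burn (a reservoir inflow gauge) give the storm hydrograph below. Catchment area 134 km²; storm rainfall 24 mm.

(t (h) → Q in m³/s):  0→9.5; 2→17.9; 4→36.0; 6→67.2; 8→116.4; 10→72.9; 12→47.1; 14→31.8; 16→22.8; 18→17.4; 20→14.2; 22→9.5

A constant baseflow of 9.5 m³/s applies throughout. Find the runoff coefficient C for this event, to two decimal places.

ΣQ_DR = 348.7 m³/s; V = ΣQ_DR·Δt = 2.511 × 10^6 m³.
Runoff depth d = V / A = 18.74 mm.
C = d / P = 18.74 / 24 = 0.78.

C ≈ 0.78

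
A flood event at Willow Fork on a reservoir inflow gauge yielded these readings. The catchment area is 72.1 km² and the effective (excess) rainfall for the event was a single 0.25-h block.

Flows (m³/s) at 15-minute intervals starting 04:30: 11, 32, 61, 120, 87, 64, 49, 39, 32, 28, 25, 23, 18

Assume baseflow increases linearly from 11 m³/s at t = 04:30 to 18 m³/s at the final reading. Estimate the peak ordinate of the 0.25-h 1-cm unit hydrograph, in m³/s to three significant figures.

Direct runoff: 0.00, 20.42, 48.83, 107.25, 73.67, 50.08, 34.50, 23.92, 16.33, 11.75, 8.17, 5.58, 0.00 m³/s; ΣQ_DR = 400.5 m³/s, peak = 107.25 m³/s.
Runoff depth d = ΣQ_DR·Δt / A = 400.5 × 900 / (72.1 km²) = 4.999 mm.
The 1-cm UH is the DRH scaled by (10 mm)/d, so U_p = 107.25 × 10/4.999 = 215 m³/s.

U_p ≈ 215 m³/s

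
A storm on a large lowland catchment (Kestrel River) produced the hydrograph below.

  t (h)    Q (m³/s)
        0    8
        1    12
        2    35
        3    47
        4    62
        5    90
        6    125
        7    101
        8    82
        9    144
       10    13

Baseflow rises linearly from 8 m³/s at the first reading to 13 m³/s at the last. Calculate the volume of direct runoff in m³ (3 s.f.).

Direct-runoff ordinates (Q − Q_b): 0.00, 3.50, 26.00, 37.50, 52.00, 79.50, 114.00, 89.50, 70.00, 131.50, 0.00 m³/s.
ΣQ_DR = 603.5 m³/s.
With Δt = 1 h = 3600 s, V = ΣQ_DR · Δt = 603.5 × 3600 = 2.17 × 10^6 m³.

V ≈ 2.17 × 10^6 m³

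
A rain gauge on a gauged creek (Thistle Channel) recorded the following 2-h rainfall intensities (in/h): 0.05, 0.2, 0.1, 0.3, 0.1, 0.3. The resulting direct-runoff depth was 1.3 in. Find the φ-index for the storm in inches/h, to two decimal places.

Only the 5 blocks with intensity above φ contribute runoff: 0.2, 0.1, 0.3, 0.1, 0.3 in/h.
Σ(I−φ)·Δt = d  ⇒  (0.2+0.1+0.3+0.1+0.3 − 5φ)·2 = 1.3
φ = (1.000 − 1.3/2) / 5 = 0.07 in/h.

φ ≈ 0.07 in/h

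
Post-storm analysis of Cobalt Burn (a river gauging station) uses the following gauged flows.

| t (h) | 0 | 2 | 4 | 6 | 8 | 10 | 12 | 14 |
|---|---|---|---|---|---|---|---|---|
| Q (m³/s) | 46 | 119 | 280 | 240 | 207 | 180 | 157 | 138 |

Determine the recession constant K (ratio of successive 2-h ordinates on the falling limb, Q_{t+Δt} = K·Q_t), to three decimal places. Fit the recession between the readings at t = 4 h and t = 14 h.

Using the recession-limb readings at t = 4 h and t = 14 h: Q falls from 280 to 138 m³/s over 5 intervals.
K = (Q₂/Q₁)^(1/5) = (138/280)^(1/5) = 0.868.

K ≈ 0.868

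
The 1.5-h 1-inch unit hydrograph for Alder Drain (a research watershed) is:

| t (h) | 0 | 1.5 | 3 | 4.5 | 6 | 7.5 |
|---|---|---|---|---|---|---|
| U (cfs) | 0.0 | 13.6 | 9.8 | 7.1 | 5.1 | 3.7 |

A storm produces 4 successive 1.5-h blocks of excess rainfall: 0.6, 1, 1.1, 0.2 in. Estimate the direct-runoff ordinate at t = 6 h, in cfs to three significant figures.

Q ≈ 23.7 cfs

By discrete convolution, Q_j = Σ (P_i / 1 in) · U_{j−i}.
At t = 6 h (j=4): Q = (0.6/1)·5.1 + (1/1)·7.1 + (1.1/1)·9.8 + (0.2/1)·13.6 = 23.7 cfs.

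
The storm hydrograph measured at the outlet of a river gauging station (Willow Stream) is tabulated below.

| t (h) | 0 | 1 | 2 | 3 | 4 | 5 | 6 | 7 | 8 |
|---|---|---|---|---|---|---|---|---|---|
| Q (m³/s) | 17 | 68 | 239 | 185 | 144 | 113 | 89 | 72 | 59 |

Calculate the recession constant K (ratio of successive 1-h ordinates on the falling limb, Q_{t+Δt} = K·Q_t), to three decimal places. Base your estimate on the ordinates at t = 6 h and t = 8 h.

K ≈ 0.814

Using the recession-limb readings at t = 6 h and t = 8 h: Q falls from 89 to 59 m³/s over 2 intervals.
K = (Q₂/Q₁)^(1/2) = (59/89)^(1/2) = 0.814.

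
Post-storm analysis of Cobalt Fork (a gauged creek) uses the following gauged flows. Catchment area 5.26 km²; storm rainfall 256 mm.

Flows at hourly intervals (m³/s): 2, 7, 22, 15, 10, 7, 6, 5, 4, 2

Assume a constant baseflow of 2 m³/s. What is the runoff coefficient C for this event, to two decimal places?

ΣQ_DR = 60.00 m³/s; V = ΣQ_DR·Δt = 2.160 × 10^5 m³.
Runoff depth d = V / A = 41.06 mm.
C = d / P = 41.06 / 256 = 0.16.

C ≈ 0.16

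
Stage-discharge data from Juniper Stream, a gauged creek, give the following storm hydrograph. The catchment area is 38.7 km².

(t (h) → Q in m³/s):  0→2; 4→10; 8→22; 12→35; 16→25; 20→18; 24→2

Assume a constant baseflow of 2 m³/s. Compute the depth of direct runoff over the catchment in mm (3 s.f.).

d ≈ 37.2 mm

Direct runoff: 0.0, 8.0, 20.0, 33.0, 23.0, 16.0, 0.0 m³/s; ΣQ_DR = 100.0 m³/s.
V = ΣQ_DR · Δt = 100.0 × 14400 s = 1.440 × 10^6 m³.
Over A = 38.7 km², depth = V / A = 37.2 mm.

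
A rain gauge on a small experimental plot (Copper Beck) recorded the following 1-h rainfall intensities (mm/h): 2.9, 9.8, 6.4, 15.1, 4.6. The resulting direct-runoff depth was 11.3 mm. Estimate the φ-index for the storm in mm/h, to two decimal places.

φ ≈ 6.80 mm/h

Only the 2 blocks with intensity above φ contribute runoff: 9.8, 15.1 mm/h.
Σ(I−φ)·Δt = d  ⇒  (9.8+15.1 − 2φ)·1 = 11.3
φ = (24.90 − 11.3/1) / 2 = 6.80 mm/h.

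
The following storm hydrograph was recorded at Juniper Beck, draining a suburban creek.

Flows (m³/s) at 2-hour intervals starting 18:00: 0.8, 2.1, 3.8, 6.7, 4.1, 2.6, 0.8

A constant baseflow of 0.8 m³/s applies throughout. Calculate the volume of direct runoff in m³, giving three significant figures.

Direct-runoff ordinates (Q − Q_b): 0.0, 1.3, 3.0, 5.9, 3.3, 1.8, 0.0 m³/s.
ΣQ_DR = 15.30 m³/s.
With Δt = 2 h = 7200 s, V = ΣQ_DR · Δt = 15.30 × 7200 = 1.10 × 10^5 m³.

V ≈ 1.10 × 10^5 m³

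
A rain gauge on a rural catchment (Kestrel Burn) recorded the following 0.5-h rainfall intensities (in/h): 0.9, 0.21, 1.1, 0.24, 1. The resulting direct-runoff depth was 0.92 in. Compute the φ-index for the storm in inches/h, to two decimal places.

φ ≈ 0.39 in/h

Only the 3 blocks with intensity above φ contribute runoff: 0.9, 1.1, 1 in/h.
Σ(I−φ)·Δt = d  ⇒  (0.9+1.1+1 − 3φ)·0.5 = 0.92
φ = (3.000 − 0.92/0.5) / 3 = 0.39 in/h.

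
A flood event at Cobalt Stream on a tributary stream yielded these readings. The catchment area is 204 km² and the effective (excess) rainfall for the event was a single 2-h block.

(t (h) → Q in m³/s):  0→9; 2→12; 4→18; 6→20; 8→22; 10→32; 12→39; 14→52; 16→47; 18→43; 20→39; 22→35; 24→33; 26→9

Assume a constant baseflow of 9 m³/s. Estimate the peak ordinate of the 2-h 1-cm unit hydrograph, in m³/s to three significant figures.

Direct runoff: 0.0, 3.0, 9.0, 11.0, 13.0, 23.0, 30.0, 43.0, 38.0, 34.0, 30.0, 26.0, 24.0, 0.0 m³/s; ΣQ_DR = 284.0 m³/s, peak = 43.0 m³/s.
Runoff depth d = ΣQ_DR·Δt / A = 284.0 × 7200 / (204 km²) = 10.02 mm.
The 1-cm UH is the DRH scaled by (10 mm)/d, so U_p = 43.0 × 10/10.02 = 42.9 m³/s.

U_p ≈ 42.9 m³/s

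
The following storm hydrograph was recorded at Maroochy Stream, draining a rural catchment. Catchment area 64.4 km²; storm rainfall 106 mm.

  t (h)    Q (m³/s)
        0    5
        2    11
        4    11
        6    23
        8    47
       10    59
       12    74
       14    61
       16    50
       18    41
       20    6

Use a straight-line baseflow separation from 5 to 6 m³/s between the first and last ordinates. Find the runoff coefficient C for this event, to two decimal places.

C ≈ 0.35

ΣQ_DR = 327.5 m³/s; V = ΣQ_DR·Δt = 2.358 × 10^6 m³.
Runoff depth d = V / A = 36.61 mm.
C = d / P = 36.61 / 106 = 0.35.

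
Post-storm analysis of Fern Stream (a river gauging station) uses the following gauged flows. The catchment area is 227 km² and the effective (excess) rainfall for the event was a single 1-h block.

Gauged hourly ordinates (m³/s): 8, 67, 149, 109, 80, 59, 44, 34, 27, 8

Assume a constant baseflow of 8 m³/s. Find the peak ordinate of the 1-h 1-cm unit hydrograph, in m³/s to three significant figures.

U_p ≈ 176 m³/s

Direct runoff: 0.0, 59.0, 141.0, 101.0, 72.0, 51.0, 36.0, 26.0, 19.0, 0.0 m³/s; ΣQ_DR = 505.0 m³/s, peak = 141.0 m³/s.
Runoff depth d = ΣQ_DR·Δt / A = 505.0 × 3600 / (227 km²) = 8.009 mm.
The 1-cm UH is the DRH scaled by (10 mm)/d, so U_p = 141.0 × 10/8.009 = 176 m³/s.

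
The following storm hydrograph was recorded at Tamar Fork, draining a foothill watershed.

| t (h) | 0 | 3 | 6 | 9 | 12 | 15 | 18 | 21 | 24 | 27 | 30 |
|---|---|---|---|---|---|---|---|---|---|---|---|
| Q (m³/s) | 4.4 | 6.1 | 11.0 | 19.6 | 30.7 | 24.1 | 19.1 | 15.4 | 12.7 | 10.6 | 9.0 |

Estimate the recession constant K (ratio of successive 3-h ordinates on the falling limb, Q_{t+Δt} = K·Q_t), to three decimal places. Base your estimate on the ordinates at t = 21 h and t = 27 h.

Using the recession-limb readings at t = 21 h and t = 27 h: Q falls from 15.4 to 10.6 m³/s over 2 intervals.
K = (Q₂/Q₁)^(1/2) = (10.6/15.4)^(1/2) = 0.830.

K ≈ 0.830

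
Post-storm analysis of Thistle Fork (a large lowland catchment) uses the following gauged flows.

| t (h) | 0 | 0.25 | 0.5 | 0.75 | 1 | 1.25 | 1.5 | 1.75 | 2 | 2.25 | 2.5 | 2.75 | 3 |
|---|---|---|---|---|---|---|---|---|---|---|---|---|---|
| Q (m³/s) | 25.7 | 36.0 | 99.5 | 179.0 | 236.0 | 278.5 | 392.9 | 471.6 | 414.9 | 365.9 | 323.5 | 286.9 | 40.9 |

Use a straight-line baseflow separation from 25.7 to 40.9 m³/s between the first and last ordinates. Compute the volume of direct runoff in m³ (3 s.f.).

V ≈ 2.45 × 10^6 m³

Direct-runoff ordinates (Q − Q_b): 0.00, 9.03, 71.27, 149.50, 205.23, 246.47, 359.60, 437.03, 379.07, 328.80, 285.13, 247.27, 0.00 m³/s.
ΣQ_DR = 2718 m³/s.
With Δt = 0.25 h = 900 s, V = ΣQ_DR · Δt = 2718 × 900 = 2.45 × 10^6 m³.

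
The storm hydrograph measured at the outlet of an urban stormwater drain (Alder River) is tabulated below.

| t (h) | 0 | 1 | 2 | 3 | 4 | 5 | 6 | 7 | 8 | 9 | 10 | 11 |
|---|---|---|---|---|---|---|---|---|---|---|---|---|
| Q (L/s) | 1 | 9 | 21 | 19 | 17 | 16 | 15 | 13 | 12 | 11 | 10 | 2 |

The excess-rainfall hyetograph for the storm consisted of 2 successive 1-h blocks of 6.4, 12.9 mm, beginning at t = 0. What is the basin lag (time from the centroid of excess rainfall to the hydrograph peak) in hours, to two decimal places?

Centroid of excess rainfall: t_c = Σ P_i·t̄_i / ΣP_i = 1.1684 h (block centres at 0.5, 1.5 h).
Hydrograph peak occurs at t = 2 h, so basin lag t_L = 2 − 1.1684 = 0.83 h.

t_L ≈ 0.83 h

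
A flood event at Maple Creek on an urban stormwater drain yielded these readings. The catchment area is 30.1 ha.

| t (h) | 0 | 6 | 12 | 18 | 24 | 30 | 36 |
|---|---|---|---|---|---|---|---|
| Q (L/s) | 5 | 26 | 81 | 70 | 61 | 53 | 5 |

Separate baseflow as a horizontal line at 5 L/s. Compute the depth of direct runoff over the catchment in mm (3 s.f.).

d ≈ 19.1 mm

Direct runoff: 0.0, 21.0, 76.0, 65.0, 56.0, 48.0, 0.0 L/s; ΣQ_DR = 266.0 L/s.
V = ΣQ_DR · Δt = 266.0 × 21600 s = 5.746 × 10^6 L.
Over A = 30.1 ha, depth = V / A = 19.1 mm.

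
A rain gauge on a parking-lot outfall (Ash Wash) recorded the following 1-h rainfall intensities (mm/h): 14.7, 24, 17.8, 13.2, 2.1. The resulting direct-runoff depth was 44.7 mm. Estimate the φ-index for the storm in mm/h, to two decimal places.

Only the 4 blocks with intensity above φ contribute runoff: 14.7, 24, 17.8, 13.2 mm/h.
Σ(I−φ)·Δt = d  ⇒  (14.7+24+17.8+13.2 − 4φ)·1 = 44.7
φ = (69.70 − 44.7/1) / 4 = 6.25 mm/h.

φ ≈ 6.25 mm/h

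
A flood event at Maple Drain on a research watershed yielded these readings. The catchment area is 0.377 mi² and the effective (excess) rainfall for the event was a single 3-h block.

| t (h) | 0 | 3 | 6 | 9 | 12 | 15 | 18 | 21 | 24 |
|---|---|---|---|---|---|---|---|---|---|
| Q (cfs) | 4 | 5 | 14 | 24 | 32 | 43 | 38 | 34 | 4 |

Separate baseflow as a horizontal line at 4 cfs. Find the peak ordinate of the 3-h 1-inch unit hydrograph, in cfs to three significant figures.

U_p ≈ 19.5 cfs

Direct runoff: 0.0, 1.0, 10.0, 20.0, 28.0, 39.0, 34.0, 30.0, 0.0 cfs; ΣQ_DR = 162.0 cfs, peak = 39.0 cfs.
Runoff depth d = ΣQ_DR·Δt / A = 162.0 × 10800 / (0.377 mi²) = 1.998 in.
The 1-inch UH is the DRH scaled by (1 in)/d, so U_p = 39.0 × 1/1.998 = 19.5 cfs.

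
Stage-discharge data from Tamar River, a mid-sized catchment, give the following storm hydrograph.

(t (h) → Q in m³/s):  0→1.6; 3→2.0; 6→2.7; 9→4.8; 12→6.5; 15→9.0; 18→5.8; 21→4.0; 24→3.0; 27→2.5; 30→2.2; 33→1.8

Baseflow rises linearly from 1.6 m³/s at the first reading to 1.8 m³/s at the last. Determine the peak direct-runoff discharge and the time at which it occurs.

Q_p = 7.31 m³/s at t = 15 h

Subtracting baseflow gives direct-runoff ordinates: 0.00, 0.38, 1.06, 3.15, 4.83, 7.31, 4.09, 2.27, 1.25, 0.74, 0.42, 0.00 m³/s.
The maximum is 7.31 m³/s, occurring at the reading for t = 15 h.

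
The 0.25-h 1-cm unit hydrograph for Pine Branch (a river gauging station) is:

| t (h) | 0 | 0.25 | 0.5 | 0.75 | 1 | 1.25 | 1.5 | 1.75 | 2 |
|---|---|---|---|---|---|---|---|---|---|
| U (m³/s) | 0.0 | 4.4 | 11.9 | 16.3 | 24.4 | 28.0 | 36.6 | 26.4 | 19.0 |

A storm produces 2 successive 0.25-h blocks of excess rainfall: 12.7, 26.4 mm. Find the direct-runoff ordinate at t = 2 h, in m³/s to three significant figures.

By discrete convolution, Q_j = Σ (P_i / 10 mm) · U_{j−i}.
At t = 2 h (j=8): Q = (12.7/10)·19.0 + (26.4/10)·26.4 = 93.8 m³/s.

Q ≈ 93.8 m³/s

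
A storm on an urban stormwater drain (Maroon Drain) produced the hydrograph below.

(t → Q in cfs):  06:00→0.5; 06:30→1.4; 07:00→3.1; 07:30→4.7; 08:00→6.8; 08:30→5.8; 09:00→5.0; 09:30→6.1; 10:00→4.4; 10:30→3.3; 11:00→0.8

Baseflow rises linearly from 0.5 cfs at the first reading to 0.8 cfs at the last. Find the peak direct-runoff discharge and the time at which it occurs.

Q_p = 6.18 cfs at t = 08:00

Subtracting baseflow gives direct-runoff ordinates: 0.00, 0.87, 2.54, 4.11, 6.18, 5.15, 4.32, 5.39, 3.66, 2.53, 0.00 cfs.
The maximum is 6.18 cfs, occurring at the reading for t = 08:00.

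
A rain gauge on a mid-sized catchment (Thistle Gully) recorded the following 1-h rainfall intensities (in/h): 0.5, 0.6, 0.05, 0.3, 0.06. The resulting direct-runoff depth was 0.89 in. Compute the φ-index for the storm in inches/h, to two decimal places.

φ ≈ 0.17 in/h

Only the 3 blocks with intensity above φ contribute runoff: 0.5, 0.6, 0.3 in/h.
Σ(I−φ)·Δt = d  ⇒  (0.5+0.6+0.3 − 3φ)·1 = 0.89
φ = (1.400 − 0.89/1) / 3 = 0.17 in/h.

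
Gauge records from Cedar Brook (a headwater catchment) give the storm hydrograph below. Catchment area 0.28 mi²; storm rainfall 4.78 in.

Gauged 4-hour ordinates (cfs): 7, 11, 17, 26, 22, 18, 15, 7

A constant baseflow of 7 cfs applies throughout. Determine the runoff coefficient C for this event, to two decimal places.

ΣQ_DR = 67.00 cfs; V = ΣQ_DR·Δt = 9.648 × 10^5 ft³.
Runoff depth d = V / A = 1.483 in.
C = d / P = 1.483 / 4.78 = 0.31.

C ≈ 0.31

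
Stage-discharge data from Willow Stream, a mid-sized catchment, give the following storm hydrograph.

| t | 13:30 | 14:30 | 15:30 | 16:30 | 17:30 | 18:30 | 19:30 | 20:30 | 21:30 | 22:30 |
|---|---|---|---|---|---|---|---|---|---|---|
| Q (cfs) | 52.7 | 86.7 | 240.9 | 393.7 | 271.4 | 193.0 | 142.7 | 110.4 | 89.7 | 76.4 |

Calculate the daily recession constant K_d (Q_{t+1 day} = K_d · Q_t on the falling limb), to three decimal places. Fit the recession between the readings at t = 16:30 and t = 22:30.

Between t = 16:30 and t = 22:30 the flow falls from 393.7 to 76.4 cfs over 6×1 h = 6 h.
Per-interval ratio K = (76.4/393.7)^(1/6) = 0.7609; K_d = K^(24/1) = 0.001.

K_d ≈ 0.001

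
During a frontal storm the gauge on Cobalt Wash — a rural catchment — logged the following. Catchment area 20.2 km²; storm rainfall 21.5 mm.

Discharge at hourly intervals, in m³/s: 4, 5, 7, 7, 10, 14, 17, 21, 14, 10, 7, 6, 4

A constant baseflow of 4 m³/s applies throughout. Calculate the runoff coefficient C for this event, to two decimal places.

ΣQ_DR = 74.00 m³/s; V = ΣQ_DR·Δt = 2.664 × 10^5 m³.
Runoff depth d = V / A = 13.19 mm.
C = d / P = 13.19 / 21.5 = 0.61.

C ≈ 0.61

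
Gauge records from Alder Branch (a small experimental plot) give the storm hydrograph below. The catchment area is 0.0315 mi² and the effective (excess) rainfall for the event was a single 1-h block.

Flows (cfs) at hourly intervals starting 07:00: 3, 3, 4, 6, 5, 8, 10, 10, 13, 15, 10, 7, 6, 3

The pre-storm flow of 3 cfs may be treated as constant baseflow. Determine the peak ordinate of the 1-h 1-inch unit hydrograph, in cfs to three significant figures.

Direct runoff: 0.0, 0.0, 1.0, 3.0, 2.0, 5.0, 7.0, 7.0, 10.0, 12.0, 7.0, 4.0, 3.0, 0.0 cfs; ΣQ_DR = 61.00 cfs, peak = 12.0 cfs.
Runoff depth d = ΣQ_DR·Δt / A = 61.00 × 3600 / (0.0315 mi²) = 3.001 in.
The 1-inch UH is the DRH scaled by (1 in)/d, so U_p = 12.0 × 1/3.001 = 4.00 cfs.

U_p ≈ 4.00 cfs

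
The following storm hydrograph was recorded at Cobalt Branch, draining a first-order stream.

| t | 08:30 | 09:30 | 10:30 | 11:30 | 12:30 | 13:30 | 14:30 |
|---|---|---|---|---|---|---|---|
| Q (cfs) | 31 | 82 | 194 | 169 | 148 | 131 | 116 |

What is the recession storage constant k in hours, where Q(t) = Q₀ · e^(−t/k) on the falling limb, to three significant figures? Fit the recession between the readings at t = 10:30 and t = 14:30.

On the falling limb, Q drops from 194 to 116 cfs between t = 10:30 and t = 14:30 (Δt = 4 h).
k = −Δt / ln(Q₂/Q₁) = −4 / ln(116/194) = 7.78 h.

k ≈ 7.78 h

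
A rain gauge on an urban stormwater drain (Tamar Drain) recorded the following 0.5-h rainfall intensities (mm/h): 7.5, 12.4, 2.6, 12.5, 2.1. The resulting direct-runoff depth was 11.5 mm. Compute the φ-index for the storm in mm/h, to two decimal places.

φ ≈ 3.13 mm/h

Only the 3 blocks with intensity above φ contribute runoff: 7.5, 12.4, 12.5 mm/h.
Σ(I−φ)·Δt = d  ⇒  (7.5+12.4+12.5 − 3φ)·0.5 = 11.5
φ = (32.40 − 11.5/0.5) / 3 = 3.13 mm/h.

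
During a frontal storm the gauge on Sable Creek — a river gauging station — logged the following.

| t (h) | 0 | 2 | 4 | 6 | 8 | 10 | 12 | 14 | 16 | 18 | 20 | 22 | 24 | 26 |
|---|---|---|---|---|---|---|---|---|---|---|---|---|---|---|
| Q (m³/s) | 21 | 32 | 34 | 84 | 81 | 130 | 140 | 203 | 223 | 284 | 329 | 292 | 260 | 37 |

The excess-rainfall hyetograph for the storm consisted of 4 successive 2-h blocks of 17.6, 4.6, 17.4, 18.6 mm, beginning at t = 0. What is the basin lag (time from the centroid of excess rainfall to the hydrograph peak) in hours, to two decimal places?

t_L ≈ 15.73 h

Centroid of excess rainfall: t_c = Σ P_i·t̄_i / ΣP_i = 4.2715 h (block centres at 1, 3, 5, 7 h).
Hydrograph peak occurs at t = 20 h, so basin lag t_L = 20 − 4.2715 = 15.73 h.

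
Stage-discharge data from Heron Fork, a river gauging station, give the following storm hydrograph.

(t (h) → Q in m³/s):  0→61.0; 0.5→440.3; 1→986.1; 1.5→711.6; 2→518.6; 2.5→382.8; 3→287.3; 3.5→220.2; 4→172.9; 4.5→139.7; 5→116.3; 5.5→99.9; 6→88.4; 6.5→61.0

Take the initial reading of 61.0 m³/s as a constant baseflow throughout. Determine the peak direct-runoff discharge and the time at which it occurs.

Subtracting baseflow gives direct-runoff ordinates: 0.0, 379.3, 925.1, 650.6, 457.6, 321.8, 226.3, 159.2, 111.9, 78.7, 55.3, 38.9, 27.4, 0.0 m³/s.
The maximum is 925.1 m³/s, occurring at the reading for t = 1 h.

Q_p = 925.1 m³/s at t = 1 h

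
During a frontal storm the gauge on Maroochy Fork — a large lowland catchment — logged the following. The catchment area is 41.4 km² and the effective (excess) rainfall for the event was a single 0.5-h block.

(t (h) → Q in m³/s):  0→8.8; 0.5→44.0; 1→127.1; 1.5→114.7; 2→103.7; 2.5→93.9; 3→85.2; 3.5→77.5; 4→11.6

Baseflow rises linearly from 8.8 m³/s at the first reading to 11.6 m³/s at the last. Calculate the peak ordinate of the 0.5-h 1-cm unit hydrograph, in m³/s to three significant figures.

Direct runoff: 0.00, 34.85, 117.60, 104.85, 93.50, 83.35, 74.30, 66.25, 0.00 m³/s; ΣQ_DR = 574.7 m³/s, peak = 117.60 m³/s.
Runoff depth d = ΣQ_DR·Δt / A = 574.7 × 1800 / (41.4 km²) = 24.99 mm.
The 1-cm UH is the DRH scaled by (10 mm)/d, so U_p = 117.60 × 10/24.99 = 47.1 m³/s.

U_p ≈ 47.1 m³/s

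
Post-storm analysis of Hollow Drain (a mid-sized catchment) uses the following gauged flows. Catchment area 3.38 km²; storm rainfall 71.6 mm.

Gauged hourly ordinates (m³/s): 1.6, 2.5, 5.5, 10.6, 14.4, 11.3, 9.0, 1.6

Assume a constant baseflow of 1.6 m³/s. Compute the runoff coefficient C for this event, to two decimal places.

ΣQ_DR = 43.70 m³/s; V = ΣQ_DR·Δt = 1.573 × 10^5 m³.
Runoff depth d = V / A = 46.54 mm.
C = d / P = 46.54 / 71.6 = 0.65.

C ≈ 0.65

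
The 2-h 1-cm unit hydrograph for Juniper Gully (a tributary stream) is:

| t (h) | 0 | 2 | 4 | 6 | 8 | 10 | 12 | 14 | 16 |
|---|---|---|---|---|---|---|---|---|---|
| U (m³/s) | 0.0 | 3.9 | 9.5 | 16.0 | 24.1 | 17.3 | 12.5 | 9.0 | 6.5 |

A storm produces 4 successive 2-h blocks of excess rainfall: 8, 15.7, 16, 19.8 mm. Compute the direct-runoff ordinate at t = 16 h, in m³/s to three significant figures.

Q ≈ 73.6 m³/s

By discrete convolution, Q_j = Σ (P_i / 10 mm) · U_{j−i}.
At t = 16 h (j=8): Q = (8/10)·6.5 + (15.7/10)·9.0 + (16/10)·12.5 + (19.8/10)·17.3 = 73.6 m³/s.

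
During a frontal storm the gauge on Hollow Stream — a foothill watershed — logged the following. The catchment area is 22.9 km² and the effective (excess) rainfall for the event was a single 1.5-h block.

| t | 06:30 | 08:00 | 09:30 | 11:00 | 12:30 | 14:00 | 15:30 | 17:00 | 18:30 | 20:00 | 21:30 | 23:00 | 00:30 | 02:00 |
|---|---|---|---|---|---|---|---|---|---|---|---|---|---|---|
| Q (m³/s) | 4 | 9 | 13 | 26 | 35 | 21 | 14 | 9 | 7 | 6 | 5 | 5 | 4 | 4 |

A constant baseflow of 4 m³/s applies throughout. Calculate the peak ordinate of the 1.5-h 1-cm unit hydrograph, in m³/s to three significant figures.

U_p ≈ 12.4 m³/s

Direct runoff: 0.0, 5.0, 9.0, 22.0, 31.0, 17.0, 10.0, 5.0, 3.0, 2.0, 1.0, 1.0, 0.0, 0.0 m³/s; ΣQ_DR = 106.0 m³/s, peak = 31.0 m³/s.
Runoff depth d = ΣQ_DR·Δt / A = 106.0 × 5400 / (22.9 km²) = 25.00 mm.
The 1-cm UH is the DRH scaled by (10 mm)/d, so U_p = 31.0 × 10/25.00 = 12.4 m³/s.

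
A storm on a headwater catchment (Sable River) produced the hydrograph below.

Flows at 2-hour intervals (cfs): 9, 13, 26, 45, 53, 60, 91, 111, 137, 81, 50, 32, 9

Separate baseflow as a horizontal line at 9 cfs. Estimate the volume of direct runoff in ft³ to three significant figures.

Direct-runoff ordinates (Q − Q_b): 0.0, 4.0, 17.0, 36.0, 44.0, 51.0, 82.0, 102.0, 128.0, 72.0, 41.0, 23.0, 0.0 cfs.
ΣQ_DR = 600.0 cfs.
With Δt = 2 h = 7200 s, V = ΣQ_DR · Δt = 600.0 × 7200 = 4.32 × 10^6 ft³.

V ≈ 4.32 × 10^6 ft³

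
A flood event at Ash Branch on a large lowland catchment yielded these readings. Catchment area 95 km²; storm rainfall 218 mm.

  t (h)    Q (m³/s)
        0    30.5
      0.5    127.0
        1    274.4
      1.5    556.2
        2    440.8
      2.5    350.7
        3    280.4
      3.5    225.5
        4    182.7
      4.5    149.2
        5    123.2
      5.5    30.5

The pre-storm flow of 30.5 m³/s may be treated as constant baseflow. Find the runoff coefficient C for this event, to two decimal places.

C ≈ 0.21

ΣQ_DR = 2405 m³/s; V = ΣQ_DR·Δt = 4.329 × 10^6 m³.
Runoff depth d = V / A = 45.57 mm.
C = d / P = 45.57 / 218 = 0.21.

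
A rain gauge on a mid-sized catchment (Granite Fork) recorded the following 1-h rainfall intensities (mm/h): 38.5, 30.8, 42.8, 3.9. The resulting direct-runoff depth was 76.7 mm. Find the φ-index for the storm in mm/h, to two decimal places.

Only the 3 blocks with intensity above φ contribute runoff: 38.5, 30.8, 42.8 mm/h.
Σ(I−φ)·Δt = d  ⇒  (38.5+30.8+42.8 − 3φ)·1 = 76.7
φ = (112.1 − 76.7/1) / 3 = 11.80 mm/h.

φ ≈ 11.80 mm/h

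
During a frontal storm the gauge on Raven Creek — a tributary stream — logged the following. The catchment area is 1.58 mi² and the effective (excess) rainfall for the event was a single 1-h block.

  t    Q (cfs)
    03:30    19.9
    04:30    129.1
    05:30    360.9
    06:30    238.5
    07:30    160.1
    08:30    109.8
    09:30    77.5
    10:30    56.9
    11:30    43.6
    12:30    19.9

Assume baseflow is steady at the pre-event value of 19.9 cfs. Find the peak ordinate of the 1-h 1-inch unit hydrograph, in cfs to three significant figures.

U_p ≈ 342 cfs

Direct runoff: 0.0, 109.2, 341.0, 218.6, 140.2, 89.9, 57.6, 37.0, 23.7, 0.0 cfs; ΣQ_DR = 1017 cfs, peak = 341.0 cfs.
Runoff depth d = ΣQ_DR·Δt / A = 1017 × 3600 / (1.58 mi²) = 0.9976 in.
The 1-inch UH is the DRH scaled by (1 in)/d, so U_p = 341.0 × 1/0.9976 = 342 cfs.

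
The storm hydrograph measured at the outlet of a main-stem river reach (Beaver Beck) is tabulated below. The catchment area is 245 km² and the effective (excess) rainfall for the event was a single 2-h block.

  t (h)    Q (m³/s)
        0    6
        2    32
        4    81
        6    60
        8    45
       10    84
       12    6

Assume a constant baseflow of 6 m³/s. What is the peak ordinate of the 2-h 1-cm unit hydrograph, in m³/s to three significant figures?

Direct runoff: 0.0, 26.0, 75.0, 54.0, 39.0, 78.0, 0.0 m³/s; ΣQ_DR = 272.0 m³/s, peak = 78.0 m³/s.
Runoff depth d = ΣQ_DR·Δt / A = 272.0 × 7200 / (245 km²) = 7.993 mm.
The 1-cm UH is the DRH scaled by (10 mm)/d, so U_p = 78.0 × 10/7.993 = 97.6 m³/s.

U_p ≈ 97.6 m³/s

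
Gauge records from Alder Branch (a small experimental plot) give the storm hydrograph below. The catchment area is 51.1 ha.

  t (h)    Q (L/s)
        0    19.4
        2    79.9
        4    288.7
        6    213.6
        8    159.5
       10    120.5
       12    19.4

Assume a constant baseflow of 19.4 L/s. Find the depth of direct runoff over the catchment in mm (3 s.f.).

Direct runoff: 0.0, 60.5, 269.3, 194.2, 140.1, 101.1, 0.0 L/s; ΣQ_DR = 765.2 L/s.
V = ΣQ_DR · Δt = 765.2 × 7200 s = 5.509 × 10^6 L.
Over A = 51.1 ha, depth = V / A = 10.8 mm.

d ≈ 10.8 mm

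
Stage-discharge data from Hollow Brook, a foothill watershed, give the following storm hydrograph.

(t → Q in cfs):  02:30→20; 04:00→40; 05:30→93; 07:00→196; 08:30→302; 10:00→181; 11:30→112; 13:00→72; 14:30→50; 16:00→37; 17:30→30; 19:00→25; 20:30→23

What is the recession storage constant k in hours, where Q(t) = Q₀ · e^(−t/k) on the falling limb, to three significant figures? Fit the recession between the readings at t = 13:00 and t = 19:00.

On the falling limb, Q drops from 72 to 25 cfs between t = 13:00 and t = 19:00 (Δt = 6 h).
k = −Δt / ln(Q₂/Q₁) = −6 / ln(25/72) = 5.67 h.

k ≈ 5.67 h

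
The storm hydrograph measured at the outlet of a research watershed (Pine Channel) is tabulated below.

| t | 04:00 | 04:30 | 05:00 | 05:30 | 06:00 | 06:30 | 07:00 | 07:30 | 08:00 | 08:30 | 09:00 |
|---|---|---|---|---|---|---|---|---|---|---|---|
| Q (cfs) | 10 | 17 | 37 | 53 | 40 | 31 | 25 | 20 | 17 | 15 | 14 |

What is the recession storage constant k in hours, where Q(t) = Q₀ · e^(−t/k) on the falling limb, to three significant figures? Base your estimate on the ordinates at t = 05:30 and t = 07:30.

On the falling limb, Q drops from 53 to 20 cfs between t = 05:30 and t = 07:30 (Δt = 2 h).
k = −Δt / ln(Q₂/Q₁) = −2 / ln(20/53) = 2.05 h.

k ≈ 2.05 h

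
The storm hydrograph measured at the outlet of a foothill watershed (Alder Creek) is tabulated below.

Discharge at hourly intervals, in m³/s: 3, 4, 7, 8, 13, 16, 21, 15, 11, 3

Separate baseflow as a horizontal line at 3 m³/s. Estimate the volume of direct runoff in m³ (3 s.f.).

V ≈ 2.56 × 10^5 m³

Direct-runoff ordinates (Q − Q_b): 0.0, 1.0, 4.0, 5.0, 10.0, 13.0, 18.0, 12.0, 8.0, 0.0 m³/s.
ΣQ_DR = 71.00 m³/s.
With Δt = 1 h = 3600 s, V = ΣQ_DR · Δt = 71.00 × 3600 = 2.56 × 10^5 m³.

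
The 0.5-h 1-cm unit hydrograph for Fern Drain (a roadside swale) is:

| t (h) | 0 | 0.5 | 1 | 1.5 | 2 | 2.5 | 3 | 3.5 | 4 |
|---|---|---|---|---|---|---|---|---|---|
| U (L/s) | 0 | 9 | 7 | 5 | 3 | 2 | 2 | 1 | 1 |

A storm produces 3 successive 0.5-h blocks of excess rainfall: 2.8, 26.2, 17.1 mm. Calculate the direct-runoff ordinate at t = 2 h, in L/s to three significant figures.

Q ≈ 25.9 L/s

By discrete convolution, Q_j = Σ (P_i / 10 mm) · U_{j−i}.
At t = 2 h (j=4): Q = (2.8/10)·3 + (26.2/10)·5 + (17.1/10)·7 = 25.9 L/s.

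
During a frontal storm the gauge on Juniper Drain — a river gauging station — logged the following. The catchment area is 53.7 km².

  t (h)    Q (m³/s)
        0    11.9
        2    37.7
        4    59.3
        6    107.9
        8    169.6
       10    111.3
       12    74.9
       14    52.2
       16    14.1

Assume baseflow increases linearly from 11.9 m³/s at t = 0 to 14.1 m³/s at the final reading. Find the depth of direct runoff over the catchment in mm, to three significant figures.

d ≈ 70.0 mm

Direct runoff: 0.00, 25.52, 46.85, 95.17, 156.60, 98.03, 61.35, 38.38, 0.00 m³/s; ΣQ_DR = 521.9 m³/s.
V = ΣQ_DR · Δt = 521.9 × 7200 s = 3.758 × 10^6 m³.
Over A = 53.7 km², depth = V / A = 70.0 mm.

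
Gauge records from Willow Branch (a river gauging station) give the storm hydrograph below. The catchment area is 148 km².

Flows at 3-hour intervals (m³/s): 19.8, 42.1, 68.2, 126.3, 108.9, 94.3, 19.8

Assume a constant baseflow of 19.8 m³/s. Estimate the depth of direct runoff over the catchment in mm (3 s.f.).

Direct runoff: 0.0, 22.3, 48.4, 106.5, 89.1, 74.5, 0.0 m³/s; ΣQ_DR = 340.8 m³/s.
V = ΣQ_DR · Δt = 340.8 × 10800 s = 3.681 × 10^6 m³.
Over A = 148 km², depth = V / A = 24.9 mm.

d ≈ 24.9 mm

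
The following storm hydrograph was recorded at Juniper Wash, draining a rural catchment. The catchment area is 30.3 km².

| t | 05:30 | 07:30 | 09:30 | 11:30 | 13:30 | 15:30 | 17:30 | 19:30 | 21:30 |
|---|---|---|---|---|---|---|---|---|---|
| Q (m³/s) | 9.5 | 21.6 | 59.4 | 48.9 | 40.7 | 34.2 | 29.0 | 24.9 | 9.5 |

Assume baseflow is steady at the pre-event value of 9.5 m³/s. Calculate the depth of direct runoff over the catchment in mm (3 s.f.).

Direct runoff: 0.0, 12.1, 49.9, 39.4, 31.2, 24.7, 19.5, 15.4, 0.0 m³/s; ΣQ_DR = 192.2 m³/s.
V = ΣQ_DR · Δt = 192.2 × 7200 s = 1.384 × 10^6 m³.
Over A = 30.3 km², depth = V / A = 45.7 mm.

d ≈ 45.7 mm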